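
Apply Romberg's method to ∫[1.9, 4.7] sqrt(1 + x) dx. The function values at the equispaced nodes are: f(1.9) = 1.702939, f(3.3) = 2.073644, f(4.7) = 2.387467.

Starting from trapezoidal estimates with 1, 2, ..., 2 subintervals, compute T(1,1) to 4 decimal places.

5.7797

T(0,0) (trapezoid, 1 panel, h=2.8000): 5.726568
T(1,0) (trapezoid, 2 panels, h=1.4000): 5.766386
T(1,1) = 5.766386 + (5.766386 − 5.726568)/3 = 5.779659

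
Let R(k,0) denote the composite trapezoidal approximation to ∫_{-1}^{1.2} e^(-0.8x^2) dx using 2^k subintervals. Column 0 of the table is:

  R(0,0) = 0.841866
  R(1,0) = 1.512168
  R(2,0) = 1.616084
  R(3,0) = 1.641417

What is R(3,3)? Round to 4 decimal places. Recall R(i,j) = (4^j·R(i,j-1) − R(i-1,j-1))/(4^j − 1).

Richardson extrapolation on the trapezoidal column (denominator 4−1=3):
R(1,1) = (4·1.512168 − 0.841866) / 3 = 1.735602
R(2,1) = 1.616084 + (1.616084 − 1.512168)/3 = 1.650723
R(3,1) = (4·1.641417 − 1.616084) / 3 = 1.649861
R(2,2) = (16·1.650723 − 1.735602) / 15 = 1.645064
R(3,2) = 1.649861 + (1.649861 − 1.650723)/15 = 1.649804
R(3,3) = (64·1.649804 − 1.645064) / 63 = 1.649879

1.6499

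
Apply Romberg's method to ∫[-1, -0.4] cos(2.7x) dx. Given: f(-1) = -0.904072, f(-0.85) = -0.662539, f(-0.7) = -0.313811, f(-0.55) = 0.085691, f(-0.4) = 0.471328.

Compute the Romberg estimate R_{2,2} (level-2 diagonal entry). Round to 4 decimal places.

R_{0,0} (trapezoid, 1 panel, h=0.6000): -0.129823
R_{1,0} (trapezoid, 2 panels, h=0.3000): -0.159055
R_{2,0} (trapezoid, 4 panels, h=0.1500): -0.166055
R_{1,1} = -0.159055 + (-0.159055 − (-0.129823))/3 = -0.168799
R_{2,1} = -0.166055 + (-0.166055 − (-0.159055))/3 = -0.168388
R_{2,2} = -0.168388 + (-0.168388 − (-0.168799))/15 = -0.168361

-0.1684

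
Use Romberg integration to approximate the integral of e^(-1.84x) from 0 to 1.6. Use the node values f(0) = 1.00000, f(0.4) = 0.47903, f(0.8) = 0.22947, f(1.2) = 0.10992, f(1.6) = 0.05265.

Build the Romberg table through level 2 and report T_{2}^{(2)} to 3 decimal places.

T_{0}^{(0)} (trapezoid, 1 panel, h=1.6000): 0.84212
T_{1}^{(0)} (trapezoid, 2 panels, h=0.8000): 0.60464
T_{2}^{(0)} (trapezoid, 4 panels, h=0.4000): 0.53790
T_{1}^{(1)} = 0.60464 + (0.60464 − 0.84212)/3 = 0.52548
T_{2}^{(1)} = 0.53790 + (0.53790 − 0.60464)/3 = 0.51565
T_{2}^{(2)} = 0.51565 + (0.51565 − 0.52548)/15 = 0.51499

0.515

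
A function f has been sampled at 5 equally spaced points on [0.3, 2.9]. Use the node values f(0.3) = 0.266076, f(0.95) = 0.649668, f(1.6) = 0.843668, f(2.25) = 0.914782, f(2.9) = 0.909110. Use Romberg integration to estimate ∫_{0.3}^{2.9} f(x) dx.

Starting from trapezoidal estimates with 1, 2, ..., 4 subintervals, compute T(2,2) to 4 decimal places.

T(0,0) (trapezoid, 1 panel, h=2.6000): 1.527742
T(1,0) (trapezoid, 2 panels, h=1.3000): 1.860639
T(2,0) (trapezoid, 4 panels, h=0.6500): 1.947212
T(1,1) = 1.860639 + (1.860639 − 1.527742)/3 = 1.971605
T(2,1) = 1.947212 + (1.947212 − 1.860639)/3 = 1.976070
T(2,2) = 1.976070 + (1.976070 − 1.971605)/15 = 1.976368

1.9764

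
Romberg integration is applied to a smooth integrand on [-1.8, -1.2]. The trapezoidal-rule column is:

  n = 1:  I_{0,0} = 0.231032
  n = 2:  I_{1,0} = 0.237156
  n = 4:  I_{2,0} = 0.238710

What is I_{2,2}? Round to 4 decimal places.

0.2392

I_{1,1} = 0.237156 + (0.237156 − 0.231032)/3 = 0.239197
I_{2,1} = 0.238710 + (0.238710 − 0.237156)/3 = 0.239228
I_{2,2} = 0.239228 + (0.239228 − 0.239197)/15 = 0.239230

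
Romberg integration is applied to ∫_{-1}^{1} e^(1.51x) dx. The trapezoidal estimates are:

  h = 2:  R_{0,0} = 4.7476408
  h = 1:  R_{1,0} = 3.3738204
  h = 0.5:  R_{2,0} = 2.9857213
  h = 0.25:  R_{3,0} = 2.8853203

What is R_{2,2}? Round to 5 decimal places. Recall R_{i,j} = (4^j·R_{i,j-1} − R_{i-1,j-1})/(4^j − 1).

2.85239

R_{1,1} = 3.3738204 + (3.3738204 − 4.7476408)/3 = 2.9158803
R_{2,1} = 2.9857213 + (2.9857213 − 3.3738204)/3 = 2.8563549
R_{2,2} = 2.8563549 + (2.8563549 − 2.9158803)/15 = 2.8523865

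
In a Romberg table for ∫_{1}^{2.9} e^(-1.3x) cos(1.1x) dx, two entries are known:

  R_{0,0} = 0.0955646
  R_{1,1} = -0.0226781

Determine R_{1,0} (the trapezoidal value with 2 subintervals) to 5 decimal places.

From R_{1,1} = (4·R_{1,0} − R_{0,0})/3, solve for R_{1,0}:
4·R_{1,0} = 3·(-0.0226781) + 0.0955646 = 0.0275303
R_{1,0} = 0.0068826

0.00688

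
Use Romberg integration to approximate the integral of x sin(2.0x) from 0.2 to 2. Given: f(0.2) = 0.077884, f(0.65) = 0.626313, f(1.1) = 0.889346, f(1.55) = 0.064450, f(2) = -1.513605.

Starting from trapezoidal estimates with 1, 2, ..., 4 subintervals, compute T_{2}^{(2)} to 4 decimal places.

T_{0}^{(0)} (trapezoid, 1 panel, h=1.8000): -1.292149
T_{1}^{(0)} (trapezoid, 2 panels, h=0.9000): 0.154337
T_{2}^{(0)} (trapezoid, 4 panels, h=0.4500): 0.388012
T_{1}^{(1)} = 0.154337 + (0.154337 − (-1.292149))/3 = 0.636499
T_{2}^{(1)} = 0.388012 + (0.388012 − 0.154337)/3 = 0.465904
T_{2}^{(2)} = 0.465904 + (0.465904 − 0.636499)/15 = 0.454531

0.4545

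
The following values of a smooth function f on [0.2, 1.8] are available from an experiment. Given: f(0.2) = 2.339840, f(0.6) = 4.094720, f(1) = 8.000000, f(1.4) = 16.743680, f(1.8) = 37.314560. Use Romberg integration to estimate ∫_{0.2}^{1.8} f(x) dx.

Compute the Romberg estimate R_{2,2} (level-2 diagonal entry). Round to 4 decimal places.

18.4962

R_{0,0} (trapezoid, 1 panel, h=1.6000): 31.723520
R_{1,0} (trapezoid, 2 panels, h=0.8000): 22.261760
R_{2,0} (trapezoid, 4 panels, h=0.4000): 19.466240
R_{1,1} = 22.261760 + (22.261760 − 31.723520)/3 = 19.107840
R_{2,1} = 19.466240 + (19.466240 − 22.261760)/3 = 18.534400
R_{2,2} = 18.534400 + (18.534400 − 19.107840)/15 = 18.496171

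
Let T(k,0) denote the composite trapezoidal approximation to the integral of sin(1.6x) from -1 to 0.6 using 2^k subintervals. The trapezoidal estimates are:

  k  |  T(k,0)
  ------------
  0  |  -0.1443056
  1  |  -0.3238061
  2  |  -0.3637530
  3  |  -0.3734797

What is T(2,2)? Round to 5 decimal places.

Richardson extrapolation on the trapezoidal column (denominator 4−1=3):
T(1,1) = (4·(-0.3238061) − (-0.1443056)) / 3 = -0.3836396
T(2,1) = -0.3637530 + (-0.3637530 − (-0.3238061))/3 = -0.3770686
T(2,2) = -0.3770686 + (-0.3770686 − (-0.3836396))/15 = -0.3766305

-0.37663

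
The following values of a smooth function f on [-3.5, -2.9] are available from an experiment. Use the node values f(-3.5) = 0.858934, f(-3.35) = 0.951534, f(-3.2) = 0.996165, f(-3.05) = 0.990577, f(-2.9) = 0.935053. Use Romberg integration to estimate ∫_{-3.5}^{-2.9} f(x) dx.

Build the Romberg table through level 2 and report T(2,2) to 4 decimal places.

0.5777

T(0,0) (trapezoid, 1 panel, h=0.6000): 0.538196
T(1,0) (trapezoid, 2 panels, h=0.3000): 0.567948
T(2,0) (trapezoid, 4 panels, h=0.1500): 0.575290
T(1,1) = 0.567948 + (0.567948 − 0.538196)/3 = 0.577865
T(2,1) = 0.575290 + (0.575290 − 0.567948)/3 = 0.577737
T(2,2) = 0.577737 + (0.577737 − 0.577865)/15 = 0.577728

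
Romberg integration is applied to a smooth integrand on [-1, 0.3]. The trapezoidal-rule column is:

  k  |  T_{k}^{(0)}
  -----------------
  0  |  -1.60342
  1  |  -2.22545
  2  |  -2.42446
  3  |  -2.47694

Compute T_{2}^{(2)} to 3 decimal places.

Richardson extrapolation on the trapezoidal column (denominator 4−1=3):
T_{1}^{(1)} = (4·(-2.22545) − (-1.60342)) / 3 = -2.43279
T_{2}^{(1)} = -2.42446 + (-2.42446 − (-2.22545))/3 = -2.49080
T_{2}^{(2)} = -2.49080 + (-2.49080 − (-2.43279))/15 = -2.49467

-2.495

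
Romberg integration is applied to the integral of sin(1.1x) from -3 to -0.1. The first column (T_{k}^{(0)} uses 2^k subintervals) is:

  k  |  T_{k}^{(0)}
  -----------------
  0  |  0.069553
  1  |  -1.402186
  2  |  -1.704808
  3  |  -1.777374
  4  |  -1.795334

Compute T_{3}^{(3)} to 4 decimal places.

Richardson extrapolation on the trapezoidal column (denominator 4−1=3):
T_{1}^{(1)} = (4·(-1.402186) − 0.069553) / 3 = -1.892766
T_{2}^{(1)} = -1.704808 + (-1.704808 − (-1.402186))/3 = -1.805682
T_{3}^{(1)} = (4·(-1.777374) − (-1.704808)) / 3 = -1.801563
T_{2}^{(2)} = -1.805682 + (-1.805682 − (-1.892766))/15 = -1.799876
T_{3}^{(2)} = (16·(-1.801563) − (-1.805682)) / 15 = -1.801288
T_{3}^{(3)} = -1.801288 + (-1.801288 − (-1.799876))/63 = -1.801310
(Column j=1 coincides with Simpson's rule on the same nodes.)

-1.8013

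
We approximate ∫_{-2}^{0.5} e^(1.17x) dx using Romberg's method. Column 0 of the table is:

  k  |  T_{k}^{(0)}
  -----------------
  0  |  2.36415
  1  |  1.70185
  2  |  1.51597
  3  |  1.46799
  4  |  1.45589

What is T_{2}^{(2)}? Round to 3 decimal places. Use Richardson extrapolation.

1.452

Richardson extrapolation on the trapezoidal column (denominator 4−1=3):
T_{1}^{(1)} = (4·1.70185 − 2.36415) / 3 = 1.48108
T_{2}^{(1)} = 1.51597 + (1.51597 − 1.70185)/3 = 1.45401
T_{2}^{(2)} = 1.45401 + (1.45401 − 1.48108)/15 = 1.45221
(Column j=1 coincides with Simpson's rule on the same nodes.)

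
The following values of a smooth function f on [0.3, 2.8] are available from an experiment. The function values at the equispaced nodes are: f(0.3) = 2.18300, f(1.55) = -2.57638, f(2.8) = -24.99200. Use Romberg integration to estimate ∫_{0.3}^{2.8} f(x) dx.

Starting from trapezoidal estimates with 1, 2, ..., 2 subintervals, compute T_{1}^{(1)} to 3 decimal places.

T_{0}^{(0)} (trapezoid, 1 panel, h=2.5000): -28.51125
T_{1}^{(0)} (trapezoid, 2 panels, h=1.2500): -17.47610
T_{1}^{(1)} = -17.47610 + (-17.47610 − (-28.51125))/3 = -13.79772

-13.798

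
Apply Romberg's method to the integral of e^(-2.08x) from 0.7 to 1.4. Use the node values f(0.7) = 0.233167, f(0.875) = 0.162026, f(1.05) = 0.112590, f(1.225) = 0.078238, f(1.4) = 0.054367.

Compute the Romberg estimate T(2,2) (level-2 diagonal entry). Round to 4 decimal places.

T(0,0) (trapezoid, 1 panel, h=0.7000): 0.100637
T(1,0) (trapezoid, 2 panels, h=0.3500): 0.089725
T(2,0) (trapezoid, 4 panels, h=0.1750): 0.086909
T(1,1) = 0.089725 + (0.089725 − 0.100637)/3 = 0.086088
T(2,1) = 0.086909 + (0.086909 − 0.089725)/3 = 0.085970
T(2,2) = 0.085970 + (0.085970 − 0.086088)/15 = 0.085962

0.0860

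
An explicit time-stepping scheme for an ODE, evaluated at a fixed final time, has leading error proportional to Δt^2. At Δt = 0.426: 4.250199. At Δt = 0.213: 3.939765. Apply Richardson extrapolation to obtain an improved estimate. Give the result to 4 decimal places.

3.8363

Extrapolated value = (4·A(Δt/2) − A(Δt)) / (4 − 1)
= (4·3.939765 − 4.250199) / 3
= 11.508861 / 3 = 3.836287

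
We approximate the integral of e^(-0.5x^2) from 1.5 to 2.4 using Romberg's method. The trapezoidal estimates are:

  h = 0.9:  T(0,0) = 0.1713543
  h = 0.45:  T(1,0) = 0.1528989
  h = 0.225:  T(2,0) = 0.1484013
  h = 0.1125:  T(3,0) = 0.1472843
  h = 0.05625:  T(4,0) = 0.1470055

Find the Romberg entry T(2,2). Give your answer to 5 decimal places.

Richardson extrapolation on the trapezoidal column (denominator 4−1=3):
T(1,1) = 0.1528989 + (0.1528989 − 0.1713543)/3 = 0.1467471
T(2,1) = 0.1484013 + (0.1484013 − 0.1528989)/3 = 0.1469021
T(2,2) = 0.1469021 + (0.1469021 − 0.1467471)/15 = 0.1469124
(Column j=1 coincides with Simpson's rule on the same nodes.)

0.14691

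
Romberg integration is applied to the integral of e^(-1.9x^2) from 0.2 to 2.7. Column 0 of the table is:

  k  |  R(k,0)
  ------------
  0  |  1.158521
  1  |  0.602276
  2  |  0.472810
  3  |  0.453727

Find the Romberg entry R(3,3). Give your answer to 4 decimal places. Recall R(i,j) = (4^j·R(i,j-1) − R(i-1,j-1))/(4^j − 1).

Richardson extrapolation on the trapezoidal column (denominator 4−1=3):
R(1,1) = 0.602276 + (0.602276 − 1.158521)/3 = 0.416861
R(2,1) = 0.472810 + (0.472810 − 0.602276)/3 = 0.429655
R(3,1) = (4·0.453727 − 0.472810) / 3 = 0.447366
R(2,2) = (16·0.429655 − 0.416861) / 15 = 0.430508
R(3,2) = (16·0.447366 − 0.429655) / 15 = 0.448547
R(3,3) = (64·0.448547 − 0.430508) / 63 = 0.448833

0.4488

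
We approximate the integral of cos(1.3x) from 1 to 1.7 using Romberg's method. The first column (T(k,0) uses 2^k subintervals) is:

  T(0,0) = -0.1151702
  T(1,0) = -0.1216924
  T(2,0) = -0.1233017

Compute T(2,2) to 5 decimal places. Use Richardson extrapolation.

-0.12384

Richardson extrapolation on the trapezoidal column (denominator 4−1=3):
T(1,1) = (4·(-0.1216924) − (-0.1151702)) / 3 = -0.1238665
T(2,1) = (4·(-0.1233017) − (-0.1216924)) / 3 = -0.1238381
T(2,2) = -0.1238381 + (-0.1238381 − (-0.1238665))/15 = -0.1238362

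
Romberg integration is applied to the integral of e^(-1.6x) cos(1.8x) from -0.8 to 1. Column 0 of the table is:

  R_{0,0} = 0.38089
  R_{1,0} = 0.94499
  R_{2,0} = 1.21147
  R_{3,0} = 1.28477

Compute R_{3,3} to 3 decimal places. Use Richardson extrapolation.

Richardson extrapolation on the trapezoidal column (denominator 4−1=3):
R_{1,1} = 0.94499 + (0.94499 − 0.38089)/3 = 1.13302
R_{2,1} = 1.21147 + (1.21147 − 0.94499)/3 = 1.30030
R_{3,1} = 1.28477 + (1.28477 − 1.21147)/3 = 1.30920
R_{2,2} = (16·1.30030 − 1.13302) / 15 = 1.31145
R_{3,2} = (16·1.30920 − 1.30030) / 15 = 1.30979
R_{3,3} = (64·1.30979 − 1.31145) / 63 = 1.30976

1.310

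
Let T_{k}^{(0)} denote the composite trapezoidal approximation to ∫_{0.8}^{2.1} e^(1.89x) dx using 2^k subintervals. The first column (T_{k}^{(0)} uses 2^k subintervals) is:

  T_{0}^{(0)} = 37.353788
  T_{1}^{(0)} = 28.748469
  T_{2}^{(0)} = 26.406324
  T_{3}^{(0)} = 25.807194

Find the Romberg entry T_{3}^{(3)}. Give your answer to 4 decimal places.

Richardson extrapolation on the trapezoidal column (denominator 4−1=3):
T_{1}^{(1)} = 28.748469 + (28.748469 − 37.353788)/3 = 25.880029
T_{2}^{(1)} = 26.406324 + (26.406324 − 28.748469)/3 = 25.625609
T_{3}^{(1)} = 25.807194 + (25.807194 − 26.406324)/3 = 25.607484
T_{2}^{(2)} = 25.625609 + (25.625609 − 25.880029)/15 = 25.608648
T_{3}^{(2)} = 25.607484 + (25.607484 − 25.625609)/15 = 25.606276
T_{3}^{(3)} = (64·25.606276 − 25.608648) / 63 = 25.606238

25.6062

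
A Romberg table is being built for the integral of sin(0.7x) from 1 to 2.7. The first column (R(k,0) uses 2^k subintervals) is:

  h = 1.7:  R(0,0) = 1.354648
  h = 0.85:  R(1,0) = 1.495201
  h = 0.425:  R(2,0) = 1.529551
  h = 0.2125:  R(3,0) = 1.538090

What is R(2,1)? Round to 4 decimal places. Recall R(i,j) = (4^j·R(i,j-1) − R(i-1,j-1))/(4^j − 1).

1.5410

Richardson extrapolation on the trapezoidal column (denominator 4−1=3):
R(2,1) = (4·1.529551 − 1.495201) / 3 = 1.541001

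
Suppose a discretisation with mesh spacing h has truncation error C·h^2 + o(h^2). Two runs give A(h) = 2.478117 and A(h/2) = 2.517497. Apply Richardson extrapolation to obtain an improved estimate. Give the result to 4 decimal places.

2.5306

The leading error scales as h^2; refining by a factor of 2 reduces it by 2^2 = 4.
Extrapolated value = (4·A(h/2) − A(h)) / (4 − 1)
= (4·2.517497 − 2.478117) / 3
= 7.591871 / 3 = 2.530624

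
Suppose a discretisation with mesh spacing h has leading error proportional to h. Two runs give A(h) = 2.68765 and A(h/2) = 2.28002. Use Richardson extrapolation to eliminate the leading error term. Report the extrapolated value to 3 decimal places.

1.872

The leading error scales as h; refining by a factor of 2 reduces it by 2^1 = 2.
Extrapolated value = (2·A(h/2) − A(h)) / (2 − 1)
= (2·2.28002 − 2.68765) / 1
= 1.87239 / 1 = 1.87239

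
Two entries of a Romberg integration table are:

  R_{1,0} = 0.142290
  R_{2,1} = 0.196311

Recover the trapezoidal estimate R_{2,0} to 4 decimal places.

0.1828

From R_{2,1} = (4·R_{2,0} − R_{1,0})/3, solve for R_{2,0}:
4·R_{2,0} = 3·0.196311 + 0.142290 = 0.731223
R_{2,0} = 0.182806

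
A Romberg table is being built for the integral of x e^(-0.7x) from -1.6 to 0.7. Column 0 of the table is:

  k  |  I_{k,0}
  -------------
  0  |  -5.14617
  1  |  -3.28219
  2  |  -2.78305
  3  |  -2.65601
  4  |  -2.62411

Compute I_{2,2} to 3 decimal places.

Richardson extrapolation on the trapezoidal column (denominator 4−1=3):
I_{1,1} = (4·(-3.28219) − (-5.14617)) / 3 = -2.66086
I_{2,1} = -2.78305 + (-2.78305 − (-3.28219))/3 = -2.61667
I_{2,2} = (16·(-2.61667) − (-2.66086)) / 15 = -2.61372

-2.614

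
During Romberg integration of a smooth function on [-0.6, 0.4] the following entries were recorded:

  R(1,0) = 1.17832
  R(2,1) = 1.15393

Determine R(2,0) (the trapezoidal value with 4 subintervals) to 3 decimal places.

From R(2,1) = (4·R(2,0) − R(1,0))/3, solve for R(2,0):
4·R(2,0) = 3·1.15393 + 1.17832 = 4.64011
R(2,0) = 1.16003

1.160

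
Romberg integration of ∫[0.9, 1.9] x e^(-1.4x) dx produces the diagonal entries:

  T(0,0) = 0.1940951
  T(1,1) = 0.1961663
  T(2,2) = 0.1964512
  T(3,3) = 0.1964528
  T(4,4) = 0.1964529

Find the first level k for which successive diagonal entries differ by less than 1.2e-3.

k = 2

|T(1,1) − T(0,0)| = 0.0020712 ≥ 1.2e-3
|T(2,2) − T(1,1)| = 0.0002849 < 1.2e-3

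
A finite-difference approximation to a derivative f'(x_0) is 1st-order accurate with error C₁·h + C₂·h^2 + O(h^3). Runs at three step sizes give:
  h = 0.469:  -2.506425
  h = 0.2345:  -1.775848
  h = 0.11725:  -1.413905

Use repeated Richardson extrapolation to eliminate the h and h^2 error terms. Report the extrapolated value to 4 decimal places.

-1.0542

First eliminate the h term (factor 2^1 = 2):
  B₁ = (2·(-1.775848) − (-2.506425))/1 = -1.045271
  B₂ = (2·(-1.413905) − (-1.775848))/1 = -1.051962
Then eliminate the h^2 term (factor 2^2 = 4):
  (4·(-1.051962) − (-1.045271))/3 = -1.054192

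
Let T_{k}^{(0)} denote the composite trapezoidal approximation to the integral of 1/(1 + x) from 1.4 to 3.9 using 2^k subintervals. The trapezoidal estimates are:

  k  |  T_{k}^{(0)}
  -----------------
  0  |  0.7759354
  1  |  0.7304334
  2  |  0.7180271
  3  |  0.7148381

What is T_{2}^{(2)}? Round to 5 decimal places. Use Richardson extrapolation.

0.71380

Richardson extrapolation on the trapezoidal column (denominator 4−1=3):
T_{1}^{(1)} = (4·0.7304334 − 0.7759354) / 3 = 0.7152661
T_{2}^{(1)} = (4·0.7180271 − 0.7304334) / 3 = 0.7138917
T_{2}^{(2)} = 0.7138917 + (0.7138917 − 0.7152661)/15 = 0.7138001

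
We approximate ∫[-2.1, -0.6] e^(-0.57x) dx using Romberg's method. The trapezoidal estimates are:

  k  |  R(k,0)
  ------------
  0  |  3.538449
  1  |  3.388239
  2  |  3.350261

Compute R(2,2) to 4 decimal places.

3.3376

Richardson extrapolation on the trapezoidal column (denominator 4−1=3):
R(1,1) = 3.388239 + (3.388239 − 3.538449)/3 = 3.338169
R(2,1) = (4·3.350261 − 3.388239) / 3 = 3.337602
R(2,2) = (16·3.337602 − 3.338169) / 15 = 3.337564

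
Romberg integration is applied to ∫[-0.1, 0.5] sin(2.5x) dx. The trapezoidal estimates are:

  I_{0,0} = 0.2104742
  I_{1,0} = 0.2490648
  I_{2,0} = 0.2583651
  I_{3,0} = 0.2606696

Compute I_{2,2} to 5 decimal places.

0.26143

Richardson extrapolation on the trapezoidal column (denominator 4−1=3):
I_{1,1} = (4·0.2490648 − 0.2104742) / 3 = 0.2619283
I_{2,1} = 0.2583651 + (0.2583651 − 0.2490648)/3 = 0.2614652
I_{2,2} = (16·0.2614652 − 0.2619283) / 15 = 0.2614343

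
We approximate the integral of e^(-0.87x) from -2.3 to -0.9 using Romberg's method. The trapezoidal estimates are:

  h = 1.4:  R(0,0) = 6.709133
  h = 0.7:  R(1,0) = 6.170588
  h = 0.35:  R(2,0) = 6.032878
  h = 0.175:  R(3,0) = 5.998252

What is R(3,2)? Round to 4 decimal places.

5.9867

Richardson extrapolation on the trapezoidal column (denominator 4−1=3):
R(2,1) = 6.032878 + (6.032878 − 6.170588)/3 = 5.986975
R(3,1) = (4·5.998252 − 6.032878) / 3 = 5.986710
R(3,2) = 5.986710 + (5.986710 − 5.986975)/15 = 5.986692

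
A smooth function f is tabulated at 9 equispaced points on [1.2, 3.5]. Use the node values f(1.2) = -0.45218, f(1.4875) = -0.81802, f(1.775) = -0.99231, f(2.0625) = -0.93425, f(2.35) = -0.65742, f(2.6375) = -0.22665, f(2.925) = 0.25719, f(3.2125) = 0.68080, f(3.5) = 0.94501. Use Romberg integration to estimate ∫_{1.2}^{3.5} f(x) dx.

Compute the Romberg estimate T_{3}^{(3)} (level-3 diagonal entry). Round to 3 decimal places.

-0.717

T_{0}^{(0)} (trapezoid, 1 panel, h=2.3000): 0.56675
T_{1}^{(0)} (trapezoid, 2 panels, h=1.1500): -0.47266
T_{2}^{(0)} (trapezoid, 4 panels, h=0.5750): -0.65902
T_{3}^{(0)} (trapezoid, 8 panels, h=0.2875): -0.70272
T_{1}^{(1)} = -0.47266 + (-0.47266 − 0.56675)/3 = -0.81913
T_{2}^{(1)} = -0.65902 + (-0.65902 − (-0.47266))/3 = -0.72114
T_{3}^{(1)} = -0.70272 + (-0.70272 − (-0.65902))/3 = -0.71729
T_{2}^{(2)} = -0.72114 + (-0.72114 − (-0.81913))/15 = -0.71461
T_{3}^{(2)} = -0.71729 + (-0.71729 − (-0.72114))/15 = -0.71703
T_{3}^{(3)} = -0.71703 + (-0.71703 − (-0.71461))/63 = -0.71707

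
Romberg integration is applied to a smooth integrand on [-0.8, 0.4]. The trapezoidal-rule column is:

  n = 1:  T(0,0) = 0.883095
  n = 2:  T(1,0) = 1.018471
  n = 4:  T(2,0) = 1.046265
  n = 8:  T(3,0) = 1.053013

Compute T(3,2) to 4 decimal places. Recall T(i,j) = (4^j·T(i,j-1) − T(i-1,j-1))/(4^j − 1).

1.0552

Richardson extrapolation on the trapezoidal column (denominator 4−1=3):
T(2,1) = (4·1.046265 − 1.018471) / 3 = 1.055530
T(3,1) = (4·1.053013 − 1.046265) / 3 = 1.055262
T(3,2) = 1.055262 + (1.055262 − 1.055530)/15 = 1.055244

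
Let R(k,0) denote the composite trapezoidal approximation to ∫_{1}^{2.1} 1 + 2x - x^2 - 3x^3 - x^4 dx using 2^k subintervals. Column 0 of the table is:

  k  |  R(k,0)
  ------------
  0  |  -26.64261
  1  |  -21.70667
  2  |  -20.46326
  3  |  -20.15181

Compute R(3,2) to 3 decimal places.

-20.048

Richardson extrapolation on the trapezoidal column (denominator 4−1=3):
R(2,1) = (4·(-20.46326) − (-21.70667)) / 3 = -20.04879
R(3,1) = (4·(-20.15181) − (-20.46326)) / 3 = -20.04799
R(3,2) = (16·(-20.04799) − (-20.04879)) / 15 = -20.04794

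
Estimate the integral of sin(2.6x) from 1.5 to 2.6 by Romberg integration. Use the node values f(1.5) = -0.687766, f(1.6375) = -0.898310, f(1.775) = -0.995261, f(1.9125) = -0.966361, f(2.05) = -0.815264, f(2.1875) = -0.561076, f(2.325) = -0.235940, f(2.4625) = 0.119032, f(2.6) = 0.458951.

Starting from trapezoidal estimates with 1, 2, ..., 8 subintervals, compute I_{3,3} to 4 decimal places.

I_{0,0} (trapezoid, 1 panel, h=1.1000): -0.125848
I_{1,0} (trapezoid, 2 panels, h=0.5500): -0.511319
I_{2,0} (trapezoid, 4 panels, h=0.2750): -0.594240
I_{3,0} (trapezoid, 8 panels, h=0.1375): -0.614293
I_{1,1} = -0.511319 + (-0.511319 − (-0.125848))/3 = -0.639809
I_{2,1} = -0.594240 + (-0.594240 − (-0.511319))/3 = -0.621880
I_{3,1} = -0.614293 + (-0.614293 − (-0.594240))/3 = -0.620977
I_{2,2} = -0.621880 + (-0.621880 − (-0.639809))/15 = -0.620685
I_{3,2} = -0.620977 + (-0.620977 − (-0.621880))/15 = -0.620917
I_{3,3} = -0.620917 + (-0.620917 − (-0.620685))/63 = -0.620921

-0.6209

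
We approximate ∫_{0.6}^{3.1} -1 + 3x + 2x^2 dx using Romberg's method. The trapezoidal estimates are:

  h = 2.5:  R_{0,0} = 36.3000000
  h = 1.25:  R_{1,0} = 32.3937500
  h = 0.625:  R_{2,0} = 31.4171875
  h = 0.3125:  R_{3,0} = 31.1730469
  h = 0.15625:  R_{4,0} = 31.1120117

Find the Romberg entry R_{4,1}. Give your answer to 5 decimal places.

31.09167

Richardson extrapolation on the trapezoidal column (denominator 4−1=3):
R_{4,1} = (4·31.1120117 − 31.1730469) / 3 = 31.0916666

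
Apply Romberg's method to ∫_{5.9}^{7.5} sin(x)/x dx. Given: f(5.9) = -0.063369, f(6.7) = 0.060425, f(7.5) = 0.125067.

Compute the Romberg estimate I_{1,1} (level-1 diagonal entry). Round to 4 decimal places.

I_{0,0} (trapezoid, 1 panel, h=1.6000): 0.049358
I_{1,0} (trapezoid, 2 panels, h=0.8000): 0.073019
I_{1,1} = 0.073019 + (0.073019 − 0.049358)/3 = 0.080906

0.0809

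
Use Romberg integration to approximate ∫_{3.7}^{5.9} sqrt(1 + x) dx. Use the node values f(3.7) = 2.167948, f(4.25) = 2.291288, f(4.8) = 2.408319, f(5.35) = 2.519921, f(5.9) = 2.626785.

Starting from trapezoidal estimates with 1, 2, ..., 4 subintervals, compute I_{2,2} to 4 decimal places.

5.2903

I_{0,0} (trapezoid, 1 panel, h=2.2000): 5.274206
I_{1,0} (trapezoid, 2 panels, h=1.1000): 5.286254
I_{2,0} (trapezoid, 4 panels, h=0.5500): 5.289292
I_{1,1} = 5.286254 + (5.286254 − 5.274206)/3 = 5.290270
I_{2,1} = 5.289292 + (5.289292 − 5.286254)/3 = 5.290305
I_{2,2} = 5.290305 + (5.290305 − 5.290270)/15 = 5.290307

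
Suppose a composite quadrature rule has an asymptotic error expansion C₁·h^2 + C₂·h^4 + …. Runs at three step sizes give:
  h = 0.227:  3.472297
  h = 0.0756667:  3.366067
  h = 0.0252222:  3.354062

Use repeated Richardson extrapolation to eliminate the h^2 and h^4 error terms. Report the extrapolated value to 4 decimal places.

3.3526

First eliminate the h^2 term (factor 3^2 = 9):
  B₁ = (9·3.366067 − 3.472297)/8 = 3.352788
  B₂ = (9·3.354062 − 3.366067)/8 = 3.352561
Then eliminate the h^4 term (factor 3^4 = 81):
  (81·3.352561 − 3.352788)/80 = 3.352558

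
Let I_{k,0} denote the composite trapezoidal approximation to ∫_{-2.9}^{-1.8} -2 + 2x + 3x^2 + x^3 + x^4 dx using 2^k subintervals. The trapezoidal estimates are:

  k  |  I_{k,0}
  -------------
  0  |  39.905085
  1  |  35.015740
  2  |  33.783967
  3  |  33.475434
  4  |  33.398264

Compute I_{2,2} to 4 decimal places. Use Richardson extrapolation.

33.3725

Richardson extrapolation on the trapezoidal column (denominator 4−1=3):
I_{1,1} = 35.015740 + (35.015740 − 39.905085)/3 = 33.385958
I_{2,1} = (4·33.783967 − 35.015740) / 3 = 33.373376
I_{2,2} = (16·33.373376 − 33.385958) / 15 = 33.372537
(Column j=1 coincides with Simpson's rule on the same nodes.)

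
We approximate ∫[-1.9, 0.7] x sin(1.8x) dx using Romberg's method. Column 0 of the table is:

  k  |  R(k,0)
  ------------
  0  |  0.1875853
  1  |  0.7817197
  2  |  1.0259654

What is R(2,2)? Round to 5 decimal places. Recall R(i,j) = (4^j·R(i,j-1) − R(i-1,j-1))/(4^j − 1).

1.11589

Richardson extrapolation on the trapezoidal column (denominator 4−1=3):
R(1,1) = (4·0.7817197 − 0.1875853) / 3 = 0.9797645
R(2,1) = 1.0259654 + (1.0259654 − 0.7817197)/3 = 1.1073806
R(2,2) = (16·1.1073806 − 0.9797645) / 15 = 1.1158883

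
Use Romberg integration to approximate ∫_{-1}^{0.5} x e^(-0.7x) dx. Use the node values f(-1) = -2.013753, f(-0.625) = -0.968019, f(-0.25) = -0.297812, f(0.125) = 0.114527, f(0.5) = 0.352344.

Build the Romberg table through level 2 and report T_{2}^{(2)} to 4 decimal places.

T_{0}^{(0)} (trapezoid, 1 panel, h=1.5000): -1.246057
T_{1}^{(0)} (trapezoid, 2 panels, h=0.7500): -0.846387
T_{2}^{(0)} (trapezoid, 4 panels, h=0.3750): -0.743253
T_{1}^{(1)} = -0.846387 + (-0.846387 − (-1.246057))/3 = -0.713164
T_{2}^{(1)} = -0.743253 + (-0.743253 − (-0.846387))/3 = -0.708875
T_{2}^{(2)} = -0.708875 + (-0.708875 − (-0.713164))/15 = -0.708589

-0.7086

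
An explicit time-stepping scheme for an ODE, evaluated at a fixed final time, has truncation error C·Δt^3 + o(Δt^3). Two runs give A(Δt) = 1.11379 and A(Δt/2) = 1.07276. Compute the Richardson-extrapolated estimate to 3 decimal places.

1.067

The leading error scales as Δt^3; refining by a factor of 2 reduces it by 2^3 = 8.
Extrapolated value = (8·A(Δt/2) − A(Δt)) / (8 − 1)
= (8·1.07276 − 1.11379) / 7
= 7.46829 / 7 = 1.06690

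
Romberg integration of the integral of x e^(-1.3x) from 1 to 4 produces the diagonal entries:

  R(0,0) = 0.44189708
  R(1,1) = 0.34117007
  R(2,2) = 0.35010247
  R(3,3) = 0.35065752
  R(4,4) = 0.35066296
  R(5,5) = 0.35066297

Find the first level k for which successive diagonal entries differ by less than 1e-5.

|R(1,1) − R(0,0)| = 0.10072701 ≥ 1e-5
|R(2,2) − R(1,1)| = 0.00893240 ≥ 1e-5
|R(3,3) − R(2,2)| = 0.00055505 ≥ 1e-5
|R(4,4) − R(3,3)| = 0.00000544 < 1e-5

k = 4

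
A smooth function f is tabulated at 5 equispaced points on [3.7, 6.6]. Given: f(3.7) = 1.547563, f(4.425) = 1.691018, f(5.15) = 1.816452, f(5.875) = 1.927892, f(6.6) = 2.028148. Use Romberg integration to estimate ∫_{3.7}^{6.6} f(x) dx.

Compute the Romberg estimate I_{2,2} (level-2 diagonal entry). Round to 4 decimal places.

5.2404

I_{0,0} (trapezoid, 1 panel, h=2.9000): 5.184781
I_{1,0} (trapezoid, 2 panels, h=1.4500): 5.226246
I_{2,0} (trapezoid, 4 panels, h=0.7250): 5.236833
I_{1,1} = 5.226246 + (5.226246 − 5.184781)/3 = 5.240068
I_{2,1} = 5.236833 + (5.236833 − 5.226246)/3 = 5.240362
I_{2,2} = 5.240362 + (5.240362 − 5.240068)/15 = 5.240382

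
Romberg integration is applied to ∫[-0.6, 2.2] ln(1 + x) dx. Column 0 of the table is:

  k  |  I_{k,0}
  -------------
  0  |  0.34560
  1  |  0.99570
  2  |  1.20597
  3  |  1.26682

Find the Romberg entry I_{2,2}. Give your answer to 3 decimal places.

1.280

I_{1,1} = (4·0.99570 − 0.34560) / 3 = 1.21240
I_{2,1} = (4·1.20597 − 0.99570) / 3 = 1.27606
I_{2,2} = 1.27606 + (1.27606 − 1.21240)/15 = 1.28030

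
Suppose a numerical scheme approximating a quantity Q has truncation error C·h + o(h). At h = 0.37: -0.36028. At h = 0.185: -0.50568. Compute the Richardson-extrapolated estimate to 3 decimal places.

Extrapolated value = (2·A(h/2) − A(h)) / (2 − 1)
= (2·(-0.50568) − (-0.36028)) / 1
= -0.65108 / 1 = -0.65108

-0.651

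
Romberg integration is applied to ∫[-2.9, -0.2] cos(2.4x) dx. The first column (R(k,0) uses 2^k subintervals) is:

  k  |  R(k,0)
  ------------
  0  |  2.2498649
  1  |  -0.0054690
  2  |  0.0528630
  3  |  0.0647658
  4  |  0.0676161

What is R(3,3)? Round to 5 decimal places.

Richardson extrapolation on the trapezoidal column (denominator 4−1=3):
R(1,1) = (4·(-0.0054690) − 2.2498649) / 3 = -0.7572470
R(2,1) = (4·0.0528630 − (-0.0054690)) / 3 = 0.0723070
R(3,1) = 0.0647658 + (0.0647658 − 0.0528630)/3 = 0.0687334
R(2,2) = (16·0.0723070 − (-0.7572470)) / 15 = 0.1276106
R(3,2) = (16·0.0687334 − 0.0723070) / 15 = 0.0684952
R(3,3) = (64·0.0684952 − 0.1276106) / 63 = 0.0675569

0.06756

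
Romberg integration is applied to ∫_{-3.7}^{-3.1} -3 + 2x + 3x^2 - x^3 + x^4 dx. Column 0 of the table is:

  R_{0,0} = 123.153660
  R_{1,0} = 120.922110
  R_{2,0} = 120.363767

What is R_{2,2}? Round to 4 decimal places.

Richardson extrapolation on the trapezoidal column (denominator 4−1=3):
R_{1,1} = 120.922110 + (120.922110 − 123.153660)/3 = 120.178260
R_{2,1} = 120.363767 + (120.363767 − 120.922110)/3 = 120.177653
R_{2,2} = 120.177653 + (120.177653 − 120.178260)/15 = 120.177613

120.1776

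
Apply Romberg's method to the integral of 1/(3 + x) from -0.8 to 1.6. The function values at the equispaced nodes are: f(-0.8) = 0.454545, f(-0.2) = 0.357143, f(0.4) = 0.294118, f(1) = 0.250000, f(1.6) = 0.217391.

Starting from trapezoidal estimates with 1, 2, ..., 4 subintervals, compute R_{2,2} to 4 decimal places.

R_{0,0} (trapezoid, 1 panel, h=2.4000): 0.806323
R_{1,0} (trapezoid, 2 panels, h=1.2000): 0.756103
R_{2,0} (trapezoid, 4 panels, h=0.6000): 0.742337
R_{1,1} = 0.756103 + (0.756103 − 0.806323)/3 = 0.739363
R_{2,1} = 0.742337 + (0.742337 − 0.756103)/3 = 0.737748
R_{2,2} = 0.737748 + (0.737748 − 0.739363)/15 = 0.737640

0.7376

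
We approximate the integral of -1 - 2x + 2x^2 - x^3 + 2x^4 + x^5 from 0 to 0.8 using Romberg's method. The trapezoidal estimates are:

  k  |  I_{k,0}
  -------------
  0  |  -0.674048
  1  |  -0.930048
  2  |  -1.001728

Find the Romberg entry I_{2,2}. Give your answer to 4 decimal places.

-1.0263

I_{1,1} = -0.930048 + (-0.930048 − (-0.674048))/3 = -1.015381
I_{2,1} = (4·(-1.001728) − (-0.930048)) / 3 = -1.025621
I_{2,2} = (16·(-1.025621) − (-1.015381)) / 15 = -1.026304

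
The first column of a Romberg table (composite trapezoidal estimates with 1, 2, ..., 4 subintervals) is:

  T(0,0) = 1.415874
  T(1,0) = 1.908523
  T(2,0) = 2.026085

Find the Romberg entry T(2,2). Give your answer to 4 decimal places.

Richardson extrapolation on the trapezoidal column (denominator 4−1=3):
T(1,1) = (4·1.908523 − 1.415874) / 3 = 2.072739
T(2,1) = (4·2.026085 − 1.908523) / 3 = 2.065272
T(2,2) = (16·2.065272 − 2.072739) / 15 = 2.064774

2.0648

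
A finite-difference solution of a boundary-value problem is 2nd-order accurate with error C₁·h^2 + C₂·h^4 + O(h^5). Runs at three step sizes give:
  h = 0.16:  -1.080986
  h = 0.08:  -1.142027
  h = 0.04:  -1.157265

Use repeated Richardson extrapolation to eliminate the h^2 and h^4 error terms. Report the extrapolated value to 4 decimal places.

First eliminate the h^2 term (factor 2^2 = 4):
  B₁ = (4·(-1.142027) − (-1.080986))/3 = -1.162374
  B₂ = (4·(-1.157265) − (-1.142027))/3 = -1.162344
Then eliminate the h^4 term (factor 2^4 = 16):
  (16·(-1.162344) − (-1.162374))/15 = -1.162342

-1.1623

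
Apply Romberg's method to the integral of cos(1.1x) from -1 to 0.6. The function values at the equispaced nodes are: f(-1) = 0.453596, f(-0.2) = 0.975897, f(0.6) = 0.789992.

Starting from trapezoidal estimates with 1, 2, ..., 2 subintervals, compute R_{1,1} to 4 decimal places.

R_{0,0} (trapezoid, 1 panel, h=1.6000): 0.994870
R_{1,0} (trapezoid, 2 panels, h=0.8000): 1.278153
R_{1,1} = 1.278153 + (1.278153 − 0.994870)/3 = 1.372581

1.3726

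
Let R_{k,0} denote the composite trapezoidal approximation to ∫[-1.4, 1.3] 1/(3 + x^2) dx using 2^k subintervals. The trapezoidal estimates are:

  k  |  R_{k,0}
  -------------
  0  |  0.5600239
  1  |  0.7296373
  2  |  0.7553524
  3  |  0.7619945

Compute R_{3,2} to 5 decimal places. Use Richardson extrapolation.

R_{2,1} = 0.7553524 + (0.7553524 − 0.7296373)/3 = 0.7639241
R_{3,1} = 0.7619945 + (0.7619945 − 0.7553524)/3 = 0.7642085
R_{3,2} = (16·0.7642085 − 0.7639241) / 15 = 0.7642275

0.76423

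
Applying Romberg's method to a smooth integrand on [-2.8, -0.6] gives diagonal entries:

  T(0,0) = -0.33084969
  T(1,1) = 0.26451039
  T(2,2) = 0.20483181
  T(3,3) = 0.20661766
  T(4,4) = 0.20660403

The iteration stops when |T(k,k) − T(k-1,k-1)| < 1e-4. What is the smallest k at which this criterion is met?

|T(1,1) − T(0,0)| = 0.59536008 ≥ 1e-4
|T(2,2) − T(1,1)| = 0.05967858 ≥ 1e-4
|T(3,3) − T(2,2)| = 0.00178585 ≥ 1e-4
|T(4,4) − T(3,3)| = 0.00001363 < 1e-4

k = 4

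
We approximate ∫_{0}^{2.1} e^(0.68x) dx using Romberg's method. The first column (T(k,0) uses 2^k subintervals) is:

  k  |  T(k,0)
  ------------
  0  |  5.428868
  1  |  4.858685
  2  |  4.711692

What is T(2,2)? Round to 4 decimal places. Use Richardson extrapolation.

Richardson extrapolation on the trapezoidal column (denominator 4−1=3):
T(1,1) = 4.858685 + (4.858685 − 5.428868)/3 = 4.668624
T(2,1) = (4·4.711692 − 4.858685) / 3 = 4.662694
T(2,2) = (16·4.662694 − 4.668624) / 15 = 4.662299

4.6623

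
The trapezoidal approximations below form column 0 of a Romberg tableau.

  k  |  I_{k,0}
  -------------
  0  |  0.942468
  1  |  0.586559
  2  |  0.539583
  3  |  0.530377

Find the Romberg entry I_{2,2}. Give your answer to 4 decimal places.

0.5277

I_{1,1} = 0.586559 + (0.586559 − 0.942468)/3 = 0.467923
I_{2,1} = 0.539583 + (0.539583 − 0.586559)/3 = 0.523924
I_{2,2} = (16·0.523924 − 0.467923) / 15 = 0.527657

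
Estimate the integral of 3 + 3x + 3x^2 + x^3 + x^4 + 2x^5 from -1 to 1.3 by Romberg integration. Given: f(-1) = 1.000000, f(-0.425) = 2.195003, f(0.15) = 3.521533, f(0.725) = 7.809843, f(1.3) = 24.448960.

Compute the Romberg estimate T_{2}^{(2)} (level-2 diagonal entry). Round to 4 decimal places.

T_{0}^{(0)} (trapezoid, 1 panel, h=2.3000): 29.266304
T_{1}^{(0)} (trapezoid, 2 panels, h=1.1500): 18.682915
T_{2}^{(0)} (trapezoid, 4 panels, h=0.5750): 15.094244
T_{1}^{(1)} = 18.682915 + (18.682915 − 29.266304)/3 = 15.155119
T_{2}^{(1)} = 15.094244 + (15.094244 − 18.682915)/3 = 13.898020
T_{2}^{(2)} = 13.898020 + (13.898020 − 15.155119)/15 = 13.814213

13.8142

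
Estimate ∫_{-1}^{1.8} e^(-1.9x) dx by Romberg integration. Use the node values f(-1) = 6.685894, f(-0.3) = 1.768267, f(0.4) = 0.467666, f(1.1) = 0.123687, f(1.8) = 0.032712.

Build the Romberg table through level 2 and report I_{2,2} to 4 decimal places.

3.5213

I_{0,0} (trapezoid, 1 panel, h=2.8000): 9.406048
I_{1,0} (trapezoid, 2 panels, h=1.4000): 5.357757
I_{2,0} (trapezoid, 4 panels, h=0.7000): 4.003246
I_{1,1} = 5.357757 + (5.357757 − 9.406048)/3 = 4.008327
I_{2,1} = 4.003246 + (4.003246 − 5.357757)/3 = 3.551742
I_{2,2} = 3.551742 + (3.551742 − 4.008327)/15 = 3.521303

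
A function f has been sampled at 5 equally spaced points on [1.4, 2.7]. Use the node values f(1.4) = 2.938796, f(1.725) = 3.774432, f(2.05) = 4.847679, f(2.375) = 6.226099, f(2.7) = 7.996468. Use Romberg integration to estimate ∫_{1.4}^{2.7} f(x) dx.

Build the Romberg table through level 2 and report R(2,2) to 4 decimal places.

R(0,0) (trapezoid, 1 panel, h=1.3000): 7.107922
R(1,0) (trapezoid, 2 panels, h=0.6500): 6.704952
R(2,0) (trapezoid, 4 panels, h=0.3250): 6.602649
R(1,1) = 6.704952 + (6.704952 − 7.107922)/3 = 6.570629
R(2,1) = 6.602649 + (6.602649 − 6.704952)/3 = 6.568548
R(2,2) = 6.568548 + (6.568548 − 6.570629)/15 = 6.568409

6.5684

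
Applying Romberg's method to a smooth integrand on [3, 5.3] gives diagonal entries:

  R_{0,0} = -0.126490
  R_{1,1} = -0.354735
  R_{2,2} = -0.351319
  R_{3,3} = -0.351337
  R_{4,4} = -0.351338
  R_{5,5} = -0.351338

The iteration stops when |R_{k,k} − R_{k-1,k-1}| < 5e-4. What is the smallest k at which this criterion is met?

|R_{1,1} − R_{0,0}| = 0.228245 ≥ 5e-4
|R_{2,2} − R_{1,1}| = 0.003416 ≥ 5e-4
|R_{3,3} − R_{2,2}| = 0.000018 < 5e-4

k = 3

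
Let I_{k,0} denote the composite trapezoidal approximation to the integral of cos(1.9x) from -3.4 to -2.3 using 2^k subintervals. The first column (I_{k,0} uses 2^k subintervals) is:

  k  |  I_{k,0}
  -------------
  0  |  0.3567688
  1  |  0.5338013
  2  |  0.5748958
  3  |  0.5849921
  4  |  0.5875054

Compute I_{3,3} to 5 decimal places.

0.58834

Richardson extrapolation on the trapezoidal column (denominator 4−1=3):
I_{1,1} = 0.5338013 + (0.5338013 − 0.3567688)/3 = 0.5928121
I_{2,1} = (4·0.5748958 − 0.5338013) / 3 = 0.5885940
I_{3,1} = (4·0.5849921 − 0.5748958) / 3 = 0.5883575
I_{2,2} = 0.5885940 + (0.5885940 − 0.5928121)/15 = 0.5883128
I_{3,2} = 0.5883575 + (0.5883575 − 0.5885940)/15 = 0.5883417
I_{3,3} = 0.5883417 + (0.5883417 − 0.5883128)/63 = 0.5883422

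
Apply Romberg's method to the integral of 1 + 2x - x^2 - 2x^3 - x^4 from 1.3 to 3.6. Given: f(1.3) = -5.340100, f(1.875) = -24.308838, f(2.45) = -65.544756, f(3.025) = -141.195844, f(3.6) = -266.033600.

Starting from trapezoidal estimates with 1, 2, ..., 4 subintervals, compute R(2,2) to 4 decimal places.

R(0,0) (trapezoid, 1 panel, h=2.3000): -312.079755
R(1,0) (trapezoid, 2 panels, h=1.1500): -231.416347
R(2,0) (trapezoid, 4 panels, h=0.5750): -210.873366
R(1,1) = -231.416347 + (-231.416347 − (-312.079755))/3 = -204.528544
R(2,1) = -210.873366 + (-210.873366 − (-231.416347))/3 = -204.025706
R(2,2) = -204.025706 + (-204.025706 − (-204.528544))/15 = -203.992183

-203.9922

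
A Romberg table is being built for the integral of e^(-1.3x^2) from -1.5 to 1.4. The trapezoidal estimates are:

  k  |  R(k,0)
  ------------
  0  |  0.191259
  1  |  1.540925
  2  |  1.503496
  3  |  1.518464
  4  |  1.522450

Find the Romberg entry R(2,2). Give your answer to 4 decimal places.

1.4577

R(1,1) = 1.540925 + (1.540925 − 0.191259)/3 = 1.990814
R(2,1) = 1.503496 + (1.503496 − 1.540925)/3 = 1.491020
R(2,2) = (16·1.491020 − 1.990814) / 15 = 1.457700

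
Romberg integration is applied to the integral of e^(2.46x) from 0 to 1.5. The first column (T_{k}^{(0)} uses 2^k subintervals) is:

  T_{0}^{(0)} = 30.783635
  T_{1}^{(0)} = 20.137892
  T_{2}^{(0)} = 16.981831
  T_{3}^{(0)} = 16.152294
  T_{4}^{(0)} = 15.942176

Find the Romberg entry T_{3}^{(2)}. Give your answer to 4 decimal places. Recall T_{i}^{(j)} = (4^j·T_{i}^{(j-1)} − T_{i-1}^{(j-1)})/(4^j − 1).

T_{2}^{(1)} = 16.981831 + (16.981831 − 20.137892)/3 = 15.929811
T_{3}^{(1)} = 16.152294 + (16.152294 − 16.981831)/3 = 15.875782
T_{3}^{(2)} = (16·15.875782 − 15.929811) / 15 = 15.872180

15.8722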